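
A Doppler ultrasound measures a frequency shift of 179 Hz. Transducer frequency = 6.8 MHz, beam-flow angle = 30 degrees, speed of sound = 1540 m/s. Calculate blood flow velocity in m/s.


v = fd * c / (2 * f0 * cos(theta))
v = 179 * 1540 / (2 * 6.8000e+06 * cos(30))
v = 0.0234 m/s


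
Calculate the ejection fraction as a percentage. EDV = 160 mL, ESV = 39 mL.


SV = EDV - ESV = 160 - 39 = 121 mL
EF = SV/EDV * 100 = 121/160 * 100
EF = 75.62%


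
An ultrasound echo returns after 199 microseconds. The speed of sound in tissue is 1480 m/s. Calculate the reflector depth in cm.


depth = c * t / 2
t = 199 us = 1.9900e-04 s
depth = 1480 * 1.9900e-04 / 2
depth = 0.14726 m = 14.726 cm


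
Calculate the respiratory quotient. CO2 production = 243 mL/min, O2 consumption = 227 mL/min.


RQ = VCO2 / VO2
RQ = 243 / 227
RQ = 1.07


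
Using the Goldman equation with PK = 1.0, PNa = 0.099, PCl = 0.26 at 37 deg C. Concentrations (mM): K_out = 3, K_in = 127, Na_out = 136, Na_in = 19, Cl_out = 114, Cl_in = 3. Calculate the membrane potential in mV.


Vm = (RT/F)*ln((PK*Ko + PNa*Nao + PCl*Cli)/(PK*Ki + PNa*Nai + PCl*Clo))
Numer = 17.244, Denom = 158.521
Vm = -59.29 mV


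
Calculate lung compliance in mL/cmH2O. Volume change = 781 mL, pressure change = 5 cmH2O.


C = dV / dP
C = 781 / 5
C = 156.2 mL/cmH2O


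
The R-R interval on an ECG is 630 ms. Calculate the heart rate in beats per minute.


HR = 60 / RR_interval(s)
RR = 630 ms = 0.63 s
HR = 60 / 0.63 = 95.24 bpm


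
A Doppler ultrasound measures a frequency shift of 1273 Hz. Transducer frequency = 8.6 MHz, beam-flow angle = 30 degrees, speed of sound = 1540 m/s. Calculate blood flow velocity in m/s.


v = fd * c / (2 * f0 * cos(theta))
v = 1273 * 1540 / (2 * 8.6000e+06 * cos(30))
v = 0.1316 m/s


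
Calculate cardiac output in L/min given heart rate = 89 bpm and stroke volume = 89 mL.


CO = HR * SV
CO = 89 * 89 / 1000
CO = 7.921 L/min


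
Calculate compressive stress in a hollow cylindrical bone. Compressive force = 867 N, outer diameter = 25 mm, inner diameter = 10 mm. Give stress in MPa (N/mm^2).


A = pi*(r_o^2 - r_i^2)
r_o = 12.5 mm, r_i = 5 mm
A = 412.334 mm^2
sigma = F/A = 867 / 412.334
sigma = 2.103 MPa


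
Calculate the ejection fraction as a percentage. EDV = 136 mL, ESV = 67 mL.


SV = EDV - ESV = 136 - 67 = 69 mL
EF = SV/EDV * 100 = 69/136 * 100
EF = 50.74%


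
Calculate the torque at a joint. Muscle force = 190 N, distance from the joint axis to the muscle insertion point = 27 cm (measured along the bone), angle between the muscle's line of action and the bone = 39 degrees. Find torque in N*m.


Torque = F * d * sin(theta)   (moment arm = d*sin(theta))
d = 27 cm = 0.27 m
Torque = 190 * 0.27 * sin(39)
Torque = 32.28 N*m


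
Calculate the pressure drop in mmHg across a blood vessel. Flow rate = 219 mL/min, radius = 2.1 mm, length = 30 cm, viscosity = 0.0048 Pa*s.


dP = 8*mu*L*Q / (pi*r^4)
Q = 219 mL/min = 3.65e-06 m^3/s
dP = 688.206 Pa = 688.206 / 133.322 mmHg = 5.162 mmHg


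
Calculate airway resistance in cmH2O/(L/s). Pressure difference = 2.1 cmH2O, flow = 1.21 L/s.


R = dP / flow
R = 2.1 / 1.21
R = 1.736 cmH2O/(L/s)


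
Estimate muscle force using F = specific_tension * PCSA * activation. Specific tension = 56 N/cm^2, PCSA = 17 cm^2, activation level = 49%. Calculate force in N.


F = sigma * PCSA * activation
F = 56 * 17 * 0.49
F = 466.5 N


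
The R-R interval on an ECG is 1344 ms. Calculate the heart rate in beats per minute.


HR = 60 / RR_interval(s)
RR = 1344 ms = 1.344 s
HR = 60 / 1.344 = 44.64 bpm


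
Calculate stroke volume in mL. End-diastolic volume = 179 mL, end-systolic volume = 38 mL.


SV = EDV - ESV
SV = 179 - 38
SV = 141 mL


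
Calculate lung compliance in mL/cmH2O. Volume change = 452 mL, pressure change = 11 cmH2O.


C = dV / dP
C = 452 / 11
C = 41.09 mL/cmH2O


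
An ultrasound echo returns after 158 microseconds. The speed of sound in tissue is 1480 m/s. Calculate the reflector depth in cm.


depth = c * t / 2
t = 158 us = 1.5800e-04 s
depth = 1480 * 1.5800e-04 / 2
depth = 0.11692 m = 11.692 cm


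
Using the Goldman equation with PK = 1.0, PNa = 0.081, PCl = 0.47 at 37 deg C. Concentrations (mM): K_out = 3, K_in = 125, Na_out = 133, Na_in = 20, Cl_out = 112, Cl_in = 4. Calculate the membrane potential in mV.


Vm = (RT/F)*ln((PK*Ko + PNa*Nao + PCl*Cli)/(PK*Ki + PNa*Nai + PCl*Clo))
Numer = 15.653, Denom = 179.26
Vm = -65.16 mV


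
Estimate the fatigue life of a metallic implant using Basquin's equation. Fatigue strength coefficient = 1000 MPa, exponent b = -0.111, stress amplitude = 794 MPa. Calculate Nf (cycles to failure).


sigma_a = sigma_f' * (2Nf)^b
2Nf = (sigma_a/sigma_f')^(1/b)
2Nf = (794/1000)^(1/-0.111)
2Nf = 7.9894705
Nf = 3.995


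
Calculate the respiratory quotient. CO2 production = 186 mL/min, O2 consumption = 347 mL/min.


RQ = VCO2 / VO2
RQ = 186 / 347
RQ = 0.536


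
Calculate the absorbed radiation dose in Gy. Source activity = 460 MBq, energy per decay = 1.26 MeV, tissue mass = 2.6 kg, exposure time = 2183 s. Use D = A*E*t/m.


A = 460 MBq = 4.6000e+08 Bq
E = 1.26 MeV = 2.01852e-13 J
D = A*E*t/m = 4.6000e+08*2.01852e-13*2183/2.6
D = 0.07796 Gy


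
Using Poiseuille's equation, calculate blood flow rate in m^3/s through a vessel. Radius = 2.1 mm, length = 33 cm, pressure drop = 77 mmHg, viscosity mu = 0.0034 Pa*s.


Q = pi*r^4*dP / (8*mu*L)
r = 0.0021 m, L = 0.33 m
dP = 77 mmHg = 10265.794 Pa
Q = 6.9877e-05 m^3/s


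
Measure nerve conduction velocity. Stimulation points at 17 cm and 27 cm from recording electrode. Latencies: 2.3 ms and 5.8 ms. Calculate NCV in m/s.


Distance = (27 - 17) / 100 = 0.1 m
dt = (5.8 - 2.3) / 1000 = 0.0035 s
NCV = dist / dt = 28.57 m/s


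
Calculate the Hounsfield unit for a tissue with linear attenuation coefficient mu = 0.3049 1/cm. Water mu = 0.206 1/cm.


HU = ((mu_tissue - mu_water) / mu_water) * 1000
HU = ((0.3049 - 0.206) / 0.206) * 1000
HU = 480.1


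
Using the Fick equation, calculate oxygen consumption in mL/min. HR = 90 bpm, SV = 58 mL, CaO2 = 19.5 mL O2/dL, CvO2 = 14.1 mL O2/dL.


CO = HR*SV = 90*58/1000 = 5.22 L/min
a-v O2 diff = 19.5 - 14.1 = 5.4 mL/dL
VO2 = CO * (CaO2-CvO2) * 10 dL/L
VO2 = 5.22 * 5.4 * 10
VO2 = 281.9 mL/min


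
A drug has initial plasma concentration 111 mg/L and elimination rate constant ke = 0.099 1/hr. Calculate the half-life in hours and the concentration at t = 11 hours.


t_half = ln(2) / ke = 0.693147 / 0.099 = 7.001 hr
C(t) = C0 * exp(-ke*t) = 111 * exp(-0.099*11)
C(11) = 37.36 mg/L


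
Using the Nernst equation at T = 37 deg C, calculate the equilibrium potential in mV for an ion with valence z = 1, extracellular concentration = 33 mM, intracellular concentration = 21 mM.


E = (RT/(zF)) * ln(C_out/C_in)
T = 37 + 273.15 = 310.15 K
E = (8.314 * 310.15 / (1 * 96485)) * ln(33/21)
E = 12.08 mV


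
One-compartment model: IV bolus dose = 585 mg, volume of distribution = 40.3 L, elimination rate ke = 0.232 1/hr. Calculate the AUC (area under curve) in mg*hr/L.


C0 = Dose/Vd = 585/40.3 = 14.5161 mg/L
AUC = C0/ke = 14.5161/0.232
AUC = 62.57 mg*hr/L


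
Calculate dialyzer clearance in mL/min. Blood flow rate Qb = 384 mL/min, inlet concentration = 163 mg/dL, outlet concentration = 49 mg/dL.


K = Qb * (Cb_in - Cb_out) / Cb_in
K = 384 * (163 - 49) / 163
K = 268.6 mL/min


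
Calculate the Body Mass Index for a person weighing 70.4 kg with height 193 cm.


BMI = weight / height^2
height = 193 cm = 1.93 m
BMI = 70.4 / 1.93^2
BMI = 18.9 kg/m^2


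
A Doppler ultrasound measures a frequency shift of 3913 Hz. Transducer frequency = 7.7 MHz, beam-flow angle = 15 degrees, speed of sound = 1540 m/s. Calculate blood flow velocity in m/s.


v = fd * c / (2 * f0 * cos(theta))
v = 3913 * 1540 / (2 * 7.7000e+06 * cos(15))
v = 0.4051 m/s


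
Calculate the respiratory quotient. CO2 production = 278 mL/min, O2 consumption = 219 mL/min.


RQ = VCO2 / VO2
RQ = 278 / 219
RQ = 1.269


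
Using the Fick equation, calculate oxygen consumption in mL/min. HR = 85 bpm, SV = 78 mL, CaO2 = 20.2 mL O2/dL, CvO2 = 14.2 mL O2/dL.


CO = HR*SV = 85*78/1000 = 6.63 L/min
a-v O2 diff = 20.2 - 14.2 = 6 mL/dL
VO2 = CO * (CaO2-CvO2) * 10 dL/L
VO2 = 6.63 * 6 * 10
VO2 = 397.8 mL/min


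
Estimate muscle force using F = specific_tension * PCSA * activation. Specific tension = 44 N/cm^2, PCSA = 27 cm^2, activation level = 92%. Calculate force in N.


F = sigma * PCSA * activation
F = 44 * 27 * 0.92
F = 1093 N


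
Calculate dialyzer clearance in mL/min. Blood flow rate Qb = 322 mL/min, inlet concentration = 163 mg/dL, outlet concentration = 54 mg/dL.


K = Qb * (Cb_in - Cb_out) / Cb_in
K = 322 * (163 - 54) / 163
K = 215.3 mL/min


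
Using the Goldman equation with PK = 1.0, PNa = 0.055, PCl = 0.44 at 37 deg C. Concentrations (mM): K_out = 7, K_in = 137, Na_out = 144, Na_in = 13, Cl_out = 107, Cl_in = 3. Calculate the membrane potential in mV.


Vm = (RT/F)*ln((PK*Ko + PNa*Nao + PCl*Cli)/(PK*Ki + PNa*Nai + PCl*Clo))
Numer = 16.24, Denom = 184.795
Vm = -64.99 mV


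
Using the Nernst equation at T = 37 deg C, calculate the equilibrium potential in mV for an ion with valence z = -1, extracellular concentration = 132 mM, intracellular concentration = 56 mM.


E = (RT/(zF)) * ln(C_out/C_in)
T = 37 + 273.15 = 310.15 K
E = (8.314 * 310.15 / (-1 * 96485)) * ln(132/56)
E = -22.92 mV


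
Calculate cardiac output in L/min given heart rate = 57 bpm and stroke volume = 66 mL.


CO = HR * SV
CO = 57 * 66 / 1000
CO = 3.762 L/min


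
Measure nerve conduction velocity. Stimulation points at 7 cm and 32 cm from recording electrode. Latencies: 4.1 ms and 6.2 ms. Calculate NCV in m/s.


Distance = (32 - 7) / 100 = 0.25 m
dt = (6.2 - 4.1) / 1000 = 0.0021 s
NCV = dist / dt = 119 m/s


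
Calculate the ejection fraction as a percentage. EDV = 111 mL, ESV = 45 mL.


SV = EDV - ESV = 111 - 45 = 66 mL
EF = SV/EDV * 100 = 66/111 * 100
EF = 59.46%


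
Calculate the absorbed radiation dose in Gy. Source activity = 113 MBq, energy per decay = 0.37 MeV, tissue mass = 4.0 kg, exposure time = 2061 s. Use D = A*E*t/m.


A = 113 MBq = 1.1300e+08 Bq
E = 0.37 MeV = 5.9274e-14 J
D = A*E*t/m = 1.1300e+08*5.9274e-14*2061/4.0
D = 0.003451 Gy


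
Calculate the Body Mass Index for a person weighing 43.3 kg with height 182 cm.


BMI = weight / height^2
height = 182 cm = 1.82 m
BMI = 43.3 / 1.82^2
BMI = 13.07 kg/m^2


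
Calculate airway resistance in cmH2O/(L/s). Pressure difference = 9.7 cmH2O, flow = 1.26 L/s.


R = dP / flow
R = 9.7 / 1.26
R = 7.698 cmH2O/(L/s)


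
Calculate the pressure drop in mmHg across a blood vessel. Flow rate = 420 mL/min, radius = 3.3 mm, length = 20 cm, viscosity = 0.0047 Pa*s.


dP = 8*mu*L*Q / (pi*r^4)
Q = 420 mL/min = 7e-06 m^3/s
dP = 141.29 Pa = 141.29 / 133.322 mmHg = 1.06 mmHg


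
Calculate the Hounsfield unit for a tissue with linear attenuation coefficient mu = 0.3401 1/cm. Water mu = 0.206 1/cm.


HU = ((mu_tissue - mu_water) / mu_water) * 1000
HU = ((0.3401 - 0.206) / 0.206) * 1000
HU = 651


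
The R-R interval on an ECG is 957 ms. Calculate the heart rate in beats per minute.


HR = 60 / RR_interval(s)
RR = 957 ms = 0.957 s
HR = 60 / 0.957 = 62.7 bpm


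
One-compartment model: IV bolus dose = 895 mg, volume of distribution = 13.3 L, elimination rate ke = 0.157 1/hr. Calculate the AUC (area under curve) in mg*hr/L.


C0 = Dose/Vd = 895/13.3 = 67.2932 mg/L
AUC = C0/ke = 67.2932/0.157
AUC = 428.6 mg*hr/L


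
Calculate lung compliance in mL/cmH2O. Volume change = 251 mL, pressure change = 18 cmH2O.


C = dV / dP
C = 251 / 18
C = 13.94 mL/cmH2O


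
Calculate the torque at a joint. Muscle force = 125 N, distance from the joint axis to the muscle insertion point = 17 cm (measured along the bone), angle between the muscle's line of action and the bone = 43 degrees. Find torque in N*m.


Torque = F * d * sin(theta)   (moment arm = d*sin(theta))
d = 17 cm = 0.17 m
Torque = 125 * 0.17 * sin(43)
Torque = 14.49 N*m


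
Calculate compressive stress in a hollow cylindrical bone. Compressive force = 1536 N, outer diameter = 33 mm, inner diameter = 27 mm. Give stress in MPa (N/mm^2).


A = pi*(r_o^2 - r_i^2)
r_o = 16.5 mm, r_i = 13.5 mm
A = 282.743 mm^2
sigma = F/A = 1536 / 282.743
sigma = 5.432 MPa


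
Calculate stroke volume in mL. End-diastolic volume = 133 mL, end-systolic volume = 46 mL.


SV = EDV - ESV
SV = 133 - 46
SV = 87 mL


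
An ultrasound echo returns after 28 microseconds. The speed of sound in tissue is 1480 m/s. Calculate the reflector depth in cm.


depth = c * t / 2
t = 28 us = 2.8000e-05 s
depth = 1480 * 2.8000e-05 / 2
depth = 0.02072 m = 2.072 cm


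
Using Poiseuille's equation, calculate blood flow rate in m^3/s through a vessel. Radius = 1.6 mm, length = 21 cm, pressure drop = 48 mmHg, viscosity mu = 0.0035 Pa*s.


Q = pi*r^4*dP / (8*mu*L)
r = 0.0016 m, L = 0.21 m
dP = 48 mmHg = 6399.456 Pa
Q = 2.2408e-05 m^3/s


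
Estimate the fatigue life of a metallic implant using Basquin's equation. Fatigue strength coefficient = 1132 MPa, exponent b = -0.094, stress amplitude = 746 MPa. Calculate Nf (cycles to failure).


sigma_a = sigma_f' * (2Nf)^b
2Nf = (sigma_a/sigma_f')^(1/b)
2Nf = (746/1132)^(1/-0.094)
2Nf = 84.464962
Nf = 42.23


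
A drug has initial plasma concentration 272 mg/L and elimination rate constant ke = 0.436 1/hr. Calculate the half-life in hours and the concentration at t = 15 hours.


t_half = ln(2) / ke = 0.693147 / 0.436 = 1.59 hr
C(t) = C0 * exp(-ke*t) = 272 * exp(-0.436*15)
C(15) = 0.3929 mg/L


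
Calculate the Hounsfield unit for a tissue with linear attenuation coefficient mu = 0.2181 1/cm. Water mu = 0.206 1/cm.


HU = ((mu_tissue - mu_water) / mu_water) * 1000
HU = ((0.2181 - 0.206) / 0.206) * 1000
HU = 58.74


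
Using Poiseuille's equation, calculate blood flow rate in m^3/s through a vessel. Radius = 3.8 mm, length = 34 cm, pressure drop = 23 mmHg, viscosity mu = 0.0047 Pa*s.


Q = pi*r^4*dP / (8*mu*L)
r = 0.0038 m, L = 0.34 m
dP = 23 mmHg = 3066.406 Pa
Q = 1.5713e-04 m^3/s


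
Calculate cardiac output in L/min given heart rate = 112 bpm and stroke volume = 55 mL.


CO = HR * SV
CO = 112 * 55 / 1000
CO = 6.16 L/min


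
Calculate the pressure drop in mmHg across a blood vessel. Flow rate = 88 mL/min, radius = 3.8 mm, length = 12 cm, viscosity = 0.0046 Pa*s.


dP = 8*mu*L*Q / (pi*r^4)
Q = 88 mL/min = 1.46667e-06 m^3/s
dP = 9.88729 Pa = 9.88729 / 133.322 mmHg = 0.07416 mmHg


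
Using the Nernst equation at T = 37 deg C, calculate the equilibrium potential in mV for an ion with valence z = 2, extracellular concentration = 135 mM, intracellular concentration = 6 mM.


E = (RT/(zF)) * ln(C_out/C_in)
T = 37 + 273.15 = 310.15 K
E = (8.314 * 310.15 / (2 * 96485)) * ln(135/6)
E = 41.6 mV


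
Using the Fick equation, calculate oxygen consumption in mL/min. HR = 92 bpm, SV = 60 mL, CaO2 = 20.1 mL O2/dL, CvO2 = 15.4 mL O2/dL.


CO = HR*SV = 92*60/1000 = 5.52 L/min
a-v O2 diff = 20.1 - 15.4 = 4.7 mL/dL
VO2 = CO * (CaO2-CvO2) * 10 dL/L
VO2 = 5.52 * 4.7 * 10
VO2 = 259.4 mL/min


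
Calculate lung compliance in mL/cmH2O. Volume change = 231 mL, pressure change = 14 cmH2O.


C = dV / dP
C = 231 / 14
C = 16.5 mL/cmH2O


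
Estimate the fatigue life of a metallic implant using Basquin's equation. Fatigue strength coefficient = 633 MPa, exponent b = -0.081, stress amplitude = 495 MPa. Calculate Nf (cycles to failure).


sigma_a = sigma_f' * (2Nf)^b
2Nf = (sigma_a/sigma_f')^(1/b)
2Nf = (495/633)^(1/-0.081)
2Nf = 20.820931
Nf = 10.41


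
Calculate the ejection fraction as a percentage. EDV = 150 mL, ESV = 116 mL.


SV = EDV - ESV = 150 - 116 = 34 mL
EF = SV/EDV * 100 = 34/150 * 100
EF = 22.67%


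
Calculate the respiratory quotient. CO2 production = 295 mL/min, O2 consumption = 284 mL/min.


RQ = VCO2 / VO2
RQ = 295 / 284
RQ = 1.039


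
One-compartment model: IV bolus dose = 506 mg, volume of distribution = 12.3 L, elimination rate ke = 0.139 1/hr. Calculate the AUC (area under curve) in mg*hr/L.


C0 = Dose/Vd = 506/12.3 = 41.1382 mg/L
AUC = C0/ke = 41.1382/0.139
AUC = 296 mg*hr/L


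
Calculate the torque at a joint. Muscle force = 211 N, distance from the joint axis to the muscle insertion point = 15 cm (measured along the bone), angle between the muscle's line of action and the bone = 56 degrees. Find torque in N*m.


Torque = F * d * sin(theta)   (moment arm = d*sin(theta))
d = 15 cm = 0.15 m
Torque = 211 * 0.15 * sin(56)
Torque = 26.24 N*m


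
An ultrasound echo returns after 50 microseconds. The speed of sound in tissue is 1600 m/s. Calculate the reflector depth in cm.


depth = c * t / 2
t = 50 us = 5.0000e-05 s
depth = 1600 * 5.0000e-05 / 2
depth = 0.04 m = 4 cm


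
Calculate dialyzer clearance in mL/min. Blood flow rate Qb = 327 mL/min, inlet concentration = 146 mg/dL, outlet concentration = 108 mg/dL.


K = Qb * (Cb_in - Cb_out) / Cb_in
K = 327 * (146 - 108) / 146
K = 85.11 mL/min


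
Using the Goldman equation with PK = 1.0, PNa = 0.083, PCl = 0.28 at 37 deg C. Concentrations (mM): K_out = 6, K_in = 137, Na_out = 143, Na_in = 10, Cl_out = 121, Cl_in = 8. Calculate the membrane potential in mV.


Vm = (RT/F)*ln((PK*Ko + PNa*Nao + PCl*Cli)/(PK*Ki + PNa*Nai + PCl*Clo))
Numer = 20.109, Denom = 171.71
Vm = -57.32 mV


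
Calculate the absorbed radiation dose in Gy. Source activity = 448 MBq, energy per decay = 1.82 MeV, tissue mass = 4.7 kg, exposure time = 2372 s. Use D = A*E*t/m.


A = 448 MBq = 4.4800e+08 Bq
E = 1.82 MeV = 2.91564e-13 J
D = A*E*t/m = 4.4800e+08*2.91564e-13*2372/4.7
D = 0.06592 Gy


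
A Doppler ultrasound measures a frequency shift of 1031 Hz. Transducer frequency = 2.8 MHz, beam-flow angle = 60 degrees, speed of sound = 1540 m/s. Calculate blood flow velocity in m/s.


v = fd * c / (2 * f0 * cos(theta))
v = 1031 * 1540 / (2 * 2.8000e+06 * cos(60))
v = 0.567 m/s


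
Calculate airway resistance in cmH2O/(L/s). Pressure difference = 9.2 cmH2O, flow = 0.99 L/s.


R = dP / flow
R = 9.2 / 0.99
R = 9.293 cmH2O/(L/s)


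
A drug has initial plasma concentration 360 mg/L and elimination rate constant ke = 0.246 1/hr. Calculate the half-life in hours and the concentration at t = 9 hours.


t_half = ln(2) / ke = 0.693147 / 0.246 = 2.818 hr
C(t) = C0 * exp(-ke*t) = 360 * exp(-0.246*9)
C(9) = 39.33 mg/L


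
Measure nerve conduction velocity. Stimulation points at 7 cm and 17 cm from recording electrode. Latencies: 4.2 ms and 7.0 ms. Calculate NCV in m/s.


Distance = (17 - 7) / 100 = 0.1 m
dt = (7.0 - 4.2) / 1000 = 0.0028 s
NCV = dist / dt = 35.71 m/s


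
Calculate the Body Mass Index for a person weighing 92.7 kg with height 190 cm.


BMI = weight / height^2
height = 190 cm = 1.9 m
BMI = 92.7 / 1.9^2
BMI = 25.68 kg/m^2


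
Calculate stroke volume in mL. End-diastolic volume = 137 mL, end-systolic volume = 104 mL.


SV = EDV - ESV
SV = 137 - 104
SV = 33 mL


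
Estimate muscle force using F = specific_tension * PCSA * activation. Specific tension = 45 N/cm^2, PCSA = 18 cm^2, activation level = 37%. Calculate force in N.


F = sigma * PCSA * activation
F = 45 * 18 * 0.37
F = 299.7 N


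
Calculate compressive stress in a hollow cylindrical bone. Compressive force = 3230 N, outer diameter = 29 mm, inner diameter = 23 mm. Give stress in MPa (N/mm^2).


A = pi*(r_o^2 - r_i^2)
r_o = 14.5 mm, r_i = 11.5 mm
A = 245.044 mm^2
sigma = F/A = 3230 / 245.044
sigma = 13.18 MPa


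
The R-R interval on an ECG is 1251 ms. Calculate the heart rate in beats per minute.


HR = 60 / RR_interval(s)
RR = 1251 ms = 1.251 s
HR = 60 / 1.251 = 47.96 bpm


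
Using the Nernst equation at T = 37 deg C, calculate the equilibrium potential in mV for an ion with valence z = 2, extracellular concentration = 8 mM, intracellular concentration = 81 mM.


E = (RT/(zF)) * ln(C_out/C_in)
T = 37 + 273.15 = 310.15 K
E = (8.314 * 310.15 / (2 * 96485)) * ln(8/81)
E = -30.93 mV


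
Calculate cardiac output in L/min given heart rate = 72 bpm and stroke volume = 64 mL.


CO = HR * SV
CO = 72 * 64 / 1000
CO = 4.608 L/min


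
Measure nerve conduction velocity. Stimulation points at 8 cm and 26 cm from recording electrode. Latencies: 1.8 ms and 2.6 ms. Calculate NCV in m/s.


Distance = (26 - 8) / 100 = 0.18 m
dt = (2.6 - 1.8) / 1000 = 8.0000e-04 s
NCV = dist / dt = 225 m/s


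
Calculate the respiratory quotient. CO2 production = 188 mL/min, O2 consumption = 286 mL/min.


RQ = VCO2 / VO2
RQ = 188 / 286
RQ = 0.6573


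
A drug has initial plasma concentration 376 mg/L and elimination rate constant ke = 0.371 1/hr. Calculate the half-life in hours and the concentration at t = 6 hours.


t_half = ln(2) / ke = 0.693147 / 0.371 = 1.868 hr
C(t) = C0 * exp(-ke*t) = 376 * exp(-0.371*6)
C(6) = 40.59 mg/L


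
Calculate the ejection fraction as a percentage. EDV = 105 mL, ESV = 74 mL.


SV = EDV - ESV = 105 - 74 = 31 mL
EF = SV/EDV * 100 = 31/105 * 100
EF = 29.52%


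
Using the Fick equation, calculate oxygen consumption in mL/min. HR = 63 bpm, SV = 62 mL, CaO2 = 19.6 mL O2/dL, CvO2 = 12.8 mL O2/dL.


CO = HR*SV = 63*62/1000 = 3.906 L/min
a-v O2 diff = 19.6 - 12.8 = 6.8 mL/dL
VO2 = CO * (CaO2-CvO2) * 10 dL/L
VO2 = 3.906 * 6.8 * 10
VO2 = 265.6 mL/min


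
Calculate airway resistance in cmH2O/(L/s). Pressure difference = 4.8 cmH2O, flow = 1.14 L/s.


R = dP / flow
R = 4.8 / 1.14
R = 4.211 cmH2O/(L/s)


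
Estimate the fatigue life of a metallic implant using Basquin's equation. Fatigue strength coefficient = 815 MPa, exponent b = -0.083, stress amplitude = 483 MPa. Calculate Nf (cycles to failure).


sigma_a = sigma_f' * (2Nf)^b
2Nf = (sigma_a/sigma_f')^(1/b)
2Nf = (483/815)^(1/-0.083)
2Nf = 546.3559
Nf = 273.2


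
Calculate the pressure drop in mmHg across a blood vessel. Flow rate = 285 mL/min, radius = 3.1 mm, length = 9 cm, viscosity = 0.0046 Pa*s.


dP = 8*mu*L*Q / (pi*r^4)
Q = 285 mL/min = 4.75e-06 m^3/s
dP = 54.2235 Pa = 54.2235 / 133.322 mmHg = 0.4067 mmHg


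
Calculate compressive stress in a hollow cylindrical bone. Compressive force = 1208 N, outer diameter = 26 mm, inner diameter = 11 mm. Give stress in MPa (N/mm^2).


A = pi*(r_o^2 - r_i^2)
r_o = 13 mm, r_i = 5.5 mm
A = 435.896 mm^2
sigma = F/A = 1208 / 435.896
sigma = 2.771 MPa


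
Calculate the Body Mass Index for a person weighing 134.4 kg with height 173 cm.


BMI = weight / height^2
height = 173 cm = 1.73 m
BMI = 134.4 / 1.73^2
BMI = 44.91 kg/m^2


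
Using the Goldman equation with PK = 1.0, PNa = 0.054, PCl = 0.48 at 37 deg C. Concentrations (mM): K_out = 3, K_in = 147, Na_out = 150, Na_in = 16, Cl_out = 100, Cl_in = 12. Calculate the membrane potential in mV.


Vm = (RT/F)*ln((PK*Ko + PNa*Nao + PCl*Cli)/(PK*Ki + PNa*Nai + PCl*Clo))
Numer = 16.86, Denom = 195.864
Vm = -65.54 mV


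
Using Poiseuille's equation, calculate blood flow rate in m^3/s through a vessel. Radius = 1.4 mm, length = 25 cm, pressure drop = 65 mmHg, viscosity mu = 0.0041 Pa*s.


Q = pi*r^4*dP / (8*mu*L)
r = 0.0014 m, L = 0.25 m
dP = 65 mmHg = 8665.93 Pa
Q = 1.2754e-05 m^3/s


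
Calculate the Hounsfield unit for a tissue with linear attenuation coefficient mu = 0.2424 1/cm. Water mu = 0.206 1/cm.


HU = ((mu_tissue - mu_water) / mu_water) * 1000
HU = ((0.2424 - 0.206) / 0.206) * 1000
HU = 176.7


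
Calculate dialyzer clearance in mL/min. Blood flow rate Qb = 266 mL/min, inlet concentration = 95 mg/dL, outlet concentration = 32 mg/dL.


K = Qb * (Cb_in - Cb_out) / Cb_in
K = 266 * (95 - 32) / 95
K = 176.4 mL/min


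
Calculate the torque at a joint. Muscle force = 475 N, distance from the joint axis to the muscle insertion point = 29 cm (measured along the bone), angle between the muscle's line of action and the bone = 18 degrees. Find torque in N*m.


Torque = F * d * sin(theta)   (moment arm = d*sin(theta))
d = 29 cm = 0.29 m
Torque = 475 * 0.29 * sin(18)
Torque = 42.57 N*m


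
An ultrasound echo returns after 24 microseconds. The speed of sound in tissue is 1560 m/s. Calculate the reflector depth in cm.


depth = c * t / 2
t = 24 us = 2.4000e-05 s
depth = 1560 * 2.4000e-05 / 2
depth = 0.01872 m = 1.872 cm


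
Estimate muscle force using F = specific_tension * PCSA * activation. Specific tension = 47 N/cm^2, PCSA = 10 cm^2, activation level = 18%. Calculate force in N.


F = sigma * PCSA * activation
F = 47 * 10 * 0.18
F = 84.6 N


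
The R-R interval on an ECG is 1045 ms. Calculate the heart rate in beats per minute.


HR = 60 / RR_interval(s)
RR = 1045 ms = 1.045 s
HR = 60 / 1.045 = 57.42 bpm


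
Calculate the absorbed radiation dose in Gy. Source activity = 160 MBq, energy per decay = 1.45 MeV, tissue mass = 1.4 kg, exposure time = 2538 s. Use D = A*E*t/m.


A = 160 MBq = 1.6000e+08 Bq
E = 1.45 MeV = 2.3229e-13 J
D = A*E*t/m = 1.6000e+08*2.3229e-13*2538/1.4
D = 0.06738 Gy


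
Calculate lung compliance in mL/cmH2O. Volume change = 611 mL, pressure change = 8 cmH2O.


C = dV / dP
C = 611 / 8
C = 76.38 mL/cmH2O


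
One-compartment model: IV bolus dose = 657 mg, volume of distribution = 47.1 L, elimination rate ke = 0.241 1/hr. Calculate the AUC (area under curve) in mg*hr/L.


C0 = Dose/Vd = 657/47.1 = 13.949 mg/L
AUC = C0/ke = 13.949/0.241
AUC = 57.88 mg*hr/L


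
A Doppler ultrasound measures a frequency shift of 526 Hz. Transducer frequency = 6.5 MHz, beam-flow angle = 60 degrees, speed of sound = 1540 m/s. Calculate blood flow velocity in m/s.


v = fd * c / (2 * f0 * cos(theta))
v = 526 * 1540 / (2 * 6.5000e+06 * cos(60))
v = 0.1246 m/s


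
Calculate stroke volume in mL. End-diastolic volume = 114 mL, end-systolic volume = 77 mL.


SV = EDV - ESV
SV = 114 - 77
SV = 37 mL


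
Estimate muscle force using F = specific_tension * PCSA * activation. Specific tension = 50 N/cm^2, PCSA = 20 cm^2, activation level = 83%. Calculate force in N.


F = sigma * PCSA * activation
F = 50 * 20 * 0.83
F = 830 N


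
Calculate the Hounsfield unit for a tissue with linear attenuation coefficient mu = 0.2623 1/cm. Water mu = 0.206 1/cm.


HU = ((mu_tissue - mu_water) / mu_water) * 1000
HU = ((0.2623 - 0.206) / 0.206) * 1000
HU = 273.3


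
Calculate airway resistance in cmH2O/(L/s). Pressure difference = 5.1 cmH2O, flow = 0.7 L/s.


R = dP / flow
R = 5.1 / 0.7
R = 7.286 cmH2O/(L/s)


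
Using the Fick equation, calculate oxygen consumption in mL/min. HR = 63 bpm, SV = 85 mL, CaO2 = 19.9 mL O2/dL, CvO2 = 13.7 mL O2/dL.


CO = HR*SV = 63*85/1000 = 5.355 L/min
a-v O2 diff = 19.9 - 13.7 = 6.2 mL/dL
VO2 = CO * (CaO2-CvO2) * 10 dL/L
VO2 = 5.355 * 6.2 * 10
VO2 = 332 mL/min


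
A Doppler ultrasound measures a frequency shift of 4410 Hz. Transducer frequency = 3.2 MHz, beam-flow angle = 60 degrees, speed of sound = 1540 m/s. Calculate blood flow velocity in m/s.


v = fd * c / (2 * f0 * cos(theta))
v = 4410 * 1540 / (2 * 3.2000e+06 * cos(60))
v = 2.122 m/s


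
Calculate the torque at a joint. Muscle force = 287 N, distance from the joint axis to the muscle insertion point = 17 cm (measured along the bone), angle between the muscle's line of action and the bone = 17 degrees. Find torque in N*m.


Torque = F * d * sin(theta)   (moment arm = d*sin(theta))
d = 17 cm = 0.17 m
Torque = 287 * 0.17 * sin(17)
Torque = 14.26 N*m


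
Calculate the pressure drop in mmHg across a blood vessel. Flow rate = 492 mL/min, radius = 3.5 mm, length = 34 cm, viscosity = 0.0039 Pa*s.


dP = 8*mu*L*Q / (pi*r^4)
Q = 492 mL/min = 8.2e-06 m^3/s
dP = 184.512 Pa = 184.512 / 133.322 mmHg = 1.384 mmHg


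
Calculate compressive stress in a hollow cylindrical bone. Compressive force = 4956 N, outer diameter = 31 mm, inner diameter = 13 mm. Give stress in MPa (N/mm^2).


A = pi*(r_o^2 - r_i^2)
r_o = 15.5 mm, r_i = 6.5 mm
A = 622.035 mm^2
sigma = F/A = 4956 / 622.035
sigma = 7.967 MPa


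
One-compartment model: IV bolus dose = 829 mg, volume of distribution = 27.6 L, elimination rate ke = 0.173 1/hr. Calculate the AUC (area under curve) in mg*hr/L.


C0 = Dose/Vd = 829/27.6 = 30.0362 mg/L
AUC = C0/ke = 30.0362/0.173
AUC = 173.6 mg*hr/L


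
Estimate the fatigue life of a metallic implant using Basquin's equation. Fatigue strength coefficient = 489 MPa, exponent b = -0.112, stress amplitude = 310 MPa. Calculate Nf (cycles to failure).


sigma_a = sigma_f' * (2Nf)^b
2Nf = (sigma_a/sigma_f')^(1/b)
2Nf = (310/489)^(1/-0.112)
2Nf = 58.530927
Nf = 29.27


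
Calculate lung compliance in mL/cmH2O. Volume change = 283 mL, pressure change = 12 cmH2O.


C = dV / dP
C = 283 / 12
C = 23.58 mL/cmH2O


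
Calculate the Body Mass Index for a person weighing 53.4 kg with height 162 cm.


BMI = weight / height^2
height = 162 cm = 1.62 m
BMI = 53.4 / 1.62^2
BMI = 20.35 kg/m^2


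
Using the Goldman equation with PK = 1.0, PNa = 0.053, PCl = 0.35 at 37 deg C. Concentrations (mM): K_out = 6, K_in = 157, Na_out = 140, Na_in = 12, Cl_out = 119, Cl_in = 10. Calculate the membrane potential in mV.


Vm = (RT/F)*ln((PK*Ko + PNa*Nao + PCl*Cli)/(PK*Ki + PNa*Nai + PCl*Clo))
Numer = 16.92, Denom = 199.286
Vm = -65.91 mV


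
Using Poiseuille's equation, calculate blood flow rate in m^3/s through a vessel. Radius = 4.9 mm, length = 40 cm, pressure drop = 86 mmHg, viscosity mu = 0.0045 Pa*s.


Q = pi*r^4*dP / (8*mu*L)
r = 0.0049 m, L = 0.4 m
dP = 86 mmHg = 11465.692 Pa
Q = 0.001442 m^3/s


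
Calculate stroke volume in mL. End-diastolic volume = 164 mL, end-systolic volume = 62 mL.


SV = EDV - ESV
SV = 164 - 62
SV = 102 mL


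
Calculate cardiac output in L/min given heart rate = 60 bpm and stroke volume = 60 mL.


CO = HR * SV
CO = 60 * 60 / 1000
CO = 3.6 L/min


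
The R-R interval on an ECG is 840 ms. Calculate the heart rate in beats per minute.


HR = 60 / RR_interval(s)
RR = 840 ms = 0.84 s
HR = 60 / 0.84 = 71.43 bpm


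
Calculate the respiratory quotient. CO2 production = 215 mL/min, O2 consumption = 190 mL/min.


RQ = VCO2 / VO2
RQ = 215 / 190
RQ = 1.132


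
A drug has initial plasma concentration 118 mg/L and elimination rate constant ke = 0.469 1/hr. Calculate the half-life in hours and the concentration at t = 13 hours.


t_half = ln(2) / ke = 0.693147 / 0.469 = 1.478 hr
C(t) = C0 * exp(-ke*t) = 118 * exp(-0.469*13)
C(13) = 0.2655 mg/L


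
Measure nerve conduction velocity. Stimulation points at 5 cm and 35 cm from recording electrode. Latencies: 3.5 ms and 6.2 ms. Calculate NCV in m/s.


Distance = (35 - 5) / 100 = 0.3 m
dt = (6.2 - 3.5) / 1000 = 0.0027 s
NCV = dist / dt = 111.1 m/s


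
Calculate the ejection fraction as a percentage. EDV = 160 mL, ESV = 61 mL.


SV = EDV - ESV = 160 - 61 = 99 mL
EF = SV/EDV * 100 = 99/160 * 100
EF = 61.88%


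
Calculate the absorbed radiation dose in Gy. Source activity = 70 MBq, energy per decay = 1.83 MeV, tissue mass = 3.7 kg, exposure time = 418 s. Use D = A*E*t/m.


A = 70 MBq = 7.0000e+07 Bq
E = 1.83 MeV = 2.93166e-13 J
D = A*E*t/m = 7.0000e+07*2.93166e-13*418/3.7
D = 0.002318 Gy


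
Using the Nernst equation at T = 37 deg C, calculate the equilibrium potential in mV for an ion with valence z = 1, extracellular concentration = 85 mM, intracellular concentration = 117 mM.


E = (RT/(zF)) * ln(C_out/C_in)
T = 37 + 273.15 = 310.15 K
E = (8.314 * 310.15 / (1 * 96485)) * ln(85/117)
E = -8.539 mV


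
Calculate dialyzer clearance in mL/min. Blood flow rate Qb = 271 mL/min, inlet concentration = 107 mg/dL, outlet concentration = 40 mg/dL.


K = Qb * (Cb_in - Cb_out) / Cb_in
K = 271 * (107 - 40) / 107
K = 169.7 mL/min


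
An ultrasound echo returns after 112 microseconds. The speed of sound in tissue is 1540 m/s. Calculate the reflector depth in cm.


depth = c * t / 2
t = 112 us = 1.1200e-04 s
depth = 1540 * 1.1200e-04 / 2
depth = 0.08624 m = 8.624 cm


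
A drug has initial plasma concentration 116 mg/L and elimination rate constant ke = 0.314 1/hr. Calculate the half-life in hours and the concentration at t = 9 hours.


t_half = ln(2) / ke = 0.693147 / 0.314 = 2.207 hr
C(t) = C0 * exp(-ke*t) = 116 * exp(-0.314*9)
C(9) = 6.873 mg/L


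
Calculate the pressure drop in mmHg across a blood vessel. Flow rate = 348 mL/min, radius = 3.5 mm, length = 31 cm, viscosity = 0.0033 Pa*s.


dP = 8*mu*L*Q / (pi*r^4)
Q = 348 mL/min = 5.8e-06 m^3/s
dP = 100.687 Pa = 100.687 / 133.322 mmHg = 0.7552 mmHg


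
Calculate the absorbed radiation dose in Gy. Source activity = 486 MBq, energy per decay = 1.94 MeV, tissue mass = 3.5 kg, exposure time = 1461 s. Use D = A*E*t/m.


A = 486 MBq = 4.8600e+08 Bq
E = 1.94 MeV = 3.10788e-13 J
D = A*E*t/m = 4.8600e+08*3.10788e-13*1461/3.5
D = 0.06305 Gy


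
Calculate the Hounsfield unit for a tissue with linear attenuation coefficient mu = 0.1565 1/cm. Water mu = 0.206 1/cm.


HU = ((mu_tissue - mu_water) / mu_water) * 1000
HU = ((0.1565 - 0.206) / 0.206) * 1000
HU = -240.3


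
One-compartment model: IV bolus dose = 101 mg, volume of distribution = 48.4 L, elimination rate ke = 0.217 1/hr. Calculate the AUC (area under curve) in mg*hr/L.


C0 = Dose/Vd = 101/48.4 = 2.08678 mg/L
AUC = C0/ke = 2.08678/0.217
AUC = 9.616 mg*hr/L


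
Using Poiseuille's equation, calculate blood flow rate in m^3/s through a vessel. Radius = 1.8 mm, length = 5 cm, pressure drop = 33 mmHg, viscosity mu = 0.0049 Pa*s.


Q = pi*r^4*dP / (8*mu*L)
r = 0.0018 m, L = 0.05 m
dP = 33 mmHg = 4399.626 Pa
Q = 7.4029e-05 m^3/s


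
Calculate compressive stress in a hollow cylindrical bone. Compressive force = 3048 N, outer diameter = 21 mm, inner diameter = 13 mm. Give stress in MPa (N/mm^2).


A = pi*(r_o^2 - r_i^2)
r_o = 10.5 mm, r_i = 6.5 mm
A = 213.628 mm^2
sigma = F/A = 3048 / 213.628
sigma = 14.27 MPa


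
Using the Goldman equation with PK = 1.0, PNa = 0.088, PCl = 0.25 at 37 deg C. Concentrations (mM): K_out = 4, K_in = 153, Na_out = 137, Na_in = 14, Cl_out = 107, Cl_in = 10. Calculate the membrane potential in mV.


Vm = (RT/F)*ln((PK*Ko + PNa*Nao + PCl*Cli)/(PK*Ki + PNa*Nai + PCl*Clo))
Numer = 18.556, Denom = 180.982
Vm = -60.87 mV


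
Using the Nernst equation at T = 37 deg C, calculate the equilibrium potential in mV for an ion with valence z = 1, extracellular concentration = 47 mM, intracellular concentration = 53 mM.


E = (RT/(zF)) * ln(C_out/C_in)
T = 37 + 273.15 = 310.15 K
E = (8.314 * 310.15 / (1 * 96485)) * ln(47/53)
E = -3.211 mV


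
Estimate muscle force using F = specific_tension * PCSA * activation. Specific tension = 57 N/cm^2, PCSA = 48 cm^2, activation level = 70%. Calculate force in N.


F = sigma * PCSA * activation
F = 57 * 48 * 0.7
F = 1915 N


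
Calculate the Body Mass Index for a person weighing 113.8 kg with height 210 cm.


BMI = weight / height^2
height = 210 cm = 2.1 m
BMI = 113.8 / 2.1^2
BMI = 25.8 kg/m^2


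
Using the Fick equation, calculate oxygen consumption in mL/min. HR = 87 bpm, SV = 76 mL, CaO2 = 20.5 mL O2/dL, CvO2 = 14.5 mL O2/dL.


CO = HR*SV = 87*76/1000 = 6.612 L/min
a-v O2 diff = 20.5 - 14.5 = 6 mL/dL
VO2 = CO * (CaO2-CvO2) * 10 dL/L
VO2 = 6.612 * 6 * 10
VO2 = 396.7 mL/min


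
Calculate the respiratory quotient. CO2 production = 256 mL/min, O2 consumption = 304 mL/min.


RQ = VCO2 / VO2
RQ = 256 / 304
RQ = 0.8421


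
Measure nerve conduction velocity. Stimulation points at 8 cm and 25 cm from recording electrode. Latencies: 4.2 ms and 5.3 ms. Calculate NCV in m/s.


Distance = (25 - 8) / 100 = 0.17 m
dt = (5.3 - 4.2) / 1000 = 0.0011 s
NCV = dist / dt = 154.5 m/s


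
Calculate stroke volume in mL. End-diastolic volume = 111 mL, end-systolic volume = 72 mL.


SV = EDV - ESV
SV = 111 - 72
SV = 39 mL


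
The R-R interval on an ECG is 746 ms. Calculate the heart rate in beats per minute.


HR = 60 / RR_interval(s)
RR = 746 ms = 0.746 s
HR = 60 / 0.746 = 80.43 bpm


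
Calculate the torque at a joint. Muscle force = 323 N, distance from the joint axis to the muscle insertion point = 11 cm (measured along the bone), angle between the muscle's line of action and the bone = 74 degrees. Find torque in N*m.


Torque = F * d * sin(theta)   (moment arm = d*sin(theta))
d = 11 cm = 0.11 m
Torque = 323 * 0.11 * sin(74)
Torque = 34.15 N*m


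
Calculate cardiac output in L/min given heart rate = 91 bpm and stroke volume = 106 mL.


CO = HR * SV
CO = 91 * 106 / 1000
CO = 9.646 L/min


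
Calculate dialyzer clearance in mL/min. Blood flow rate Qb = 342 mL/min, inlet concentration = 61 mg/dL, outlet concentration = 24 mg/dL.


K = Qb * (Cb_in - Cb_out) / Cb_in
K = 342 * (61 - 24) / 61
K = 207.4 mL/min


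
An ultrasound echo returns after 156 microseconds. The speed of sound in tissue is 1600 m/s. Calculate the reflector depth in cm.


depth = c * t / 2
t = 156 us = 1.5600e-04 s
depth = 1600 * 1.5600e-04 / 2
depth = 0.1248 m = 12.48 cm


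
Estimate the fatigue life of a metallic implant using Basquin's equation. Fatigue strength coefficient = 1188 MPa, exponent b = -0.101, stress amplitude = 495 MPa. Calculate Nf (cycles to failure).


sigma_a = sigma_f' * (2Nf)^b
2Nf = (sigma_a/sigma_f')^(1/b)
2Nf = (495/1188)^(1/-0.101)
2Nf = 5813.9024
Nf = 2907


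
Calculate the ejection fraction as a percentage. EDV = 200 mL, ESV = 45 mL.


SV = EDV - ESV = 200 - 45 = 155 mL
EF = SV/EDV * 100 = 155/200 * 100
EF = 77.5%


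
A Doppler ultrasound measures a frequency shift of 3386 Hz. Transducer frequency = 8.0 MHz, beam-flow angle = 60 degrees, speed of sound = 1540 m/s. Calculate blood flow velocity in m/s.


v = fd * c / (2 * f0 * cos(theta))
v = 3386 * 1540 / (2 * 8.0000e+06 * cos(60))
v = 0.6518 m/s


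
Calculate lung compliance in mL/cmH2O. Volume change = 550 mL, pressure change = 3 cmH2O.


C = dV / dP
C = 550 / 3
C = 183.3 mL/cmH2O


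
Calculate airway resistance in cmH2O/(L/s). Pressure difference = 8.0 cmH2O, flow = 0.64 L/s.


R = dP / flow
R = 8.0 / 0.64
R = 12.5 cmH2O/(L/s)


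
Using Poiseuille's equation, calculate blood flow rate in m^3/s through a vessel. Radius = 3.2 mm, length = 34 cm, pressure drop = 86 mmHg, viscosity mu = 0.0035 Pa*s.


Q = pi*r^4*dP / (8*mu*L)
r = 0.0032 m, L = 0.34 m
dP = 86 mmHg = 11465.692 Pa
Q = 3.9675e-04 m^3/s


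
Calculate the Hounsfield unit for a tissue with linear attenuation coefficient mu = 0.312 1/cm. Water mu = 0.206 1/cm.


HU = ((mu_tissue - mu_water) / mu_water) * 1000
HU = ((0.312 - 0.206) / 0.206) * 1000
HU = 514.6


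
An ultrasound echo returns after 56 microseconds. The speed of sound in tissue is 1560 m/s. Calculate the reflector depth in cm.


depth = c * t / 2
t = 56 us = 5.6000e-05 s
depth = 1560 * 5.6000e-05 / 2
depth = 0.04368 m = 4.368 cm


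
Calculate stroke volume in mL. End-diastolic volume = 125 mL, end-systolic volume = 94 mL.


SV = EDV - ESV
SV = 125 - 94
SV = 31 mL


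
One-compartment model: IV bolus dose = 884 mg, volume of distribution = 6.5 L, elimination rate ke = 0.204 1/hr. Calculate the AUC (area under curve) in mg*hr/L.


C0 = Dose/Vd = 884/6.5 = 136 mg/L
AUC = C0/ke = 136/0.204
AUC = 666.7 mg*hr/L


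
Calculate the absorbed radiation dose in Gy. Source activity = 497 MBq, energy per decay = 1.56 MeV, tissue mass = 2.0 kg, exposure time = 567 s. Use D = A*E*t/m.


A = 497 MBq = 4.9700e+08 Bq
E = 1.56 MeV = 2.49912e-13 J
D = A*E*t/m = 4.9700e+08*2.49912e-13*567/2.0
D = 0.03521 Gy


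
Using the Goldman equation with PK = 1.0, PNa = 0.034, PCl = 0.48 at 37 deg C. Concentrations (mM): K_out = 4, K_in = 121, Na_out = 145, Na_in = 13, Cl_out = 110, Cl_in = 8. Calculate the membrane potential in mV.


Vm = (RT/F)*ln((PK*Ko + PNa*Nao + PCl*Cli)/(PK*Ki + PNa*Nai + PCl*Clo))
Numer = 12.77, Denom = 174.242
Vm = -69.84 mV
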